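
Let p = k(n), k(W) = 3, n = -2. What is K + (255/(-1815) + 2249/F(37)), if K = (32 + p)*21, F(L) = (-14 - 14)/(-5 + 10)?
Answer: 1129059/3388 ≈ 333.25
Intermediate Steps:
p = 3
F(L) = -28/5
K = 735 (K = (32 + 3)*21 = 35*21 = 735)
K + (255/(-1815) + 2249/F(37)) = 735 + (255/(-1815) + 2249/(-28/5)) = 735 + (255*(-1/1815) + 2249*(-5/28)) = 735 + (-17/121 - 11245/28) = 735 - 1361121/3388 = 1129059/3388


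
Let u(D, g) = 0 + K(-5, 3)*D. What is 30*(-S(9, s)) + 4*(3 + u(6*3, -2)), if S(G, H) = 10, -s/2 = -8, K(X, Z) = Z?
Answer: -72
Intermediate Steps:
s = 16 (s = -2*(-8) = 16)
u(D, g) = 3*D (u(D, g) = 0 + 3*D = 3*D)
30*(-S(9, s)) + 4*(3 + u(6*3, -2)) = 30*(-1*10) + 4*(3 + 3*(6*3)) = 30*(-10) + 4*(3 + 3*18) = -300 + 4*(3 + 54) = -300 + 4*57 = -300 + 228 = -72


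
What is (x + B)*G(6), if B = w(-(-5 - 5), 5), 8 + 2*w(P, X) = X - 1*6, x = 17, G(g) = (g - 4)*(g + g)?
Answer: 300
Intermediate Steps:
G(g) = 2*g*(-4 + g) (G(g) = (-4 + g)*(2*g) = 2*g*(-4 + g))
w(P, X) = -7 + X/2 (w(P, X) = -4 + (X - 1*6)/2 = -4 + (X - 6)/2 = -4 + (-6 + X)/2 = -4 + (-3 + X/2) = -7 + X/2)
B = -9/2 (B = -7 + (1/2)*5 = -7 + 5/2 = -9/2 ≈ -4.5000)
(x + B)*G(6) = (17 - 9/2)*(2*6*(-4 + 6)) = 25*(2*6*2)/2 = (25/2)*24 = 300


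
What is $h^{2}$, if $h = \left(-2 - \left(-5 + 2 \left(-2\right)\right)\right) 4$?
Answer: $784$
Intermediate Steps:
$h = 28$ ($h = \left(-2 - \left(-5 - 4\right)\right) 4 = \left(-2 - -9\right) 4 = \left(-2 + 9\right) 4 = 7 \cdot 4 = 28$)
$h^{2} = 28^{2} = 784$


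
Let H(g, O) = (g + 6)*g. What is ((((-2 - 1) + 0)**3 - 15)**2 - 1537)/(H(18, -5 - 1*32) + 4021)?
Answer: 227/4453 ≈ 0.050977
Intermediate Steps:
H(g, O) = g*(6 + g) (H(g, O) = (6 + g)*g = g*(6 + g))
((((-2 - 1) + 0)**3 - 15)**2 - 1537)/(H(18, -5 - 1*32) + 4021) = ((((-2 - 1) + 0)**3 - 15)**2 - 1537)/(18*(6 + 18) + 4021) = (((-3 + 0)**3 - 15)**2 - 1537)/(18*24 + 4021) = (((-3)**3 - 15)**2 - 1537)/(432 + 4021) = ((-27 - 15)**2 - 1537)/4453 = ((-42)**2 - 1537)*(1/4453) = (1764 - 1537)*(1/4453) = 227*(1/4453) = 227/4453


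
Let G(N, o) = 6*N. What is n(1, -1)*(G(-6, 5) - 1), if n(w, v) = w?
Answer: -37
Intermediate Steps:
n(1, -1)*(G(-6, 5) - 1) = 1*(6*(-6) - 1) = 1*(-36 - 1) = 1*(-37) = -37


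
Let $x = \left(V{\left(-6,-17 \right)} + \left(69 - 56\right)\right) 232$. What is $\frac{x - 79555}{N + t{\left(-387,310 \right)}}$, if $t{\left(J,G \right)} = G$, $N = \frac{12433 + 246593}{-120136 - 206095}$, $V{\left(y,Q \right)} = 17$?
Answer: $- \frac{23682739445}{100872584} \approx -234.78$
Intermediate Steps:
$x = 6960$ ($x = \left(17 + \left(69 - 56\right)\right) 232 = \left(17 + 13\right) 232 = 30 \cdot 232 = 6960$)
$N = - \frac{259026}{326231}$ ($N = \frac{259026}{-326231} = 259026 \left(- \frac{1}{326231}\right) = - \frac{259026}{326231} \approx -0.794$)
$\frac{x - 79555}{N + t{\left(-387,310 \right)}} = \frac{6960 - 79555}{- \frac{259026}{326231} + 310} = - \frac{72595}{\frac{100872584}{326231}} = \left(-72595\right) \frac{326231}{100872584} = - \frac{23682739445}{100872584}$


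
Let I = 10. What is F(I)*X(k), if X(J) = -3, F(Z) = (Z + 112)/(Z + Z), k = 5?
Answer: -183/10 ≈ -18.300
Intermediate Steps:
F(Z) = (112 + Z)/(2*Z) (F(Z) = (112 + Z)/((2*Z)) = (112 + Z)*(1/(2*Z)) = (112 + Z)/(2*Z))
F(I)*X(k) = ((½)*(112 + 10)/10)*(-3) = ((½)*(⅒)*122)*(-3) = (61/10)*(-3) = -183/10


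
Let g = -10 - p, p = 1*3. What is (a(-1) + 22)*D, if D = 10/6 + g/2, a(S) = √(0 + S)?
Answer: -319/3 - 29*I/6 ≈ -106.33 - 4.8333*I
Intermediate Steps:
p = 3
a(S) = √S
g = -13 (g = -10 - 1*3 = -10 - 3 = -13)
D = -29/6 (D = 10/6 - 13/2 = 10*(⅙) - 13*½ = 5/3 - 13/2 = -29/6 ≈ -4.8333)
(a(-1) + 22)*D = (√(-1) + 22)*(-29/6) = (I + 22)*(-29/6) = (22 + I)*(-29/6) = -319/3 - 29*I/6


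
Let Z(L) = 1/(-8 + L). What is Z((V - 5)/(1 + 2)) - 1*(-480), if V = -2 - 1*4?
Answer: 16797/35 ≈ 479.91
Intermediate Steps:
V = -6 (V = -2 - 4 = -6)
Z((V - 5)/(1 + 2)) - 1*(-480) = 1/(-8 + (-6 - 5)/(1 + 2)) - 1*(-480) = 1/(-8 - 11/3) + 480 = 1/(-35/3) + 480 = -3/35 + 480 = 16797/35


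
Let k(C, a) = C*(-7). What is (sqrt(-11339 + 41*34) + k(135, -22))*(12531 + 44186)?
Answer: -53597565 + 170151*I*sqrt(1105) ≈ -5.3598e+7 + 5.6561e+6*I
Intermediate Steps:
k(C, a) = -7*C
(sqrt(-11339 + 41*34) + k(135, -22))*(12531 + 44186) = (sqrt(-11339 + 41*34) - 7*135)*(12531 + 44186) = (sqrt(-11339 + 1394) - 945)*56717 = (sqrt(-9945) - 945)*56717 = (3*I*sqrt(1105) - 945)*56717 = (-945 + 3*I*sqrt(1105))*56717 = -53597565 + 170151*I*sqrt(1105)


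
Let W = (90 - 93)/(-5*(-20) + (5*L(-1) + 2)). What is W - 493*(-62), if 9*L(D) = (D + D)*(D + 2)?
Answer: 27753901/908 ≈ 30566.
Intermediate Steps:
L(D) = 2*D*(2 + D)/9 (L(D) = ((D + D)*(D + 2))/9 = ((2*D)*(2 + D))/9 = (2*D*(2 + D))/9 = 2*D*(2 + D)/9)
W = -27/908 (W = (90 - 93)/(-5*(-20) + (5*((2/9)*(-1)*(2 - 1)) + 2)) = -3/(100 + (5*((2/9)*(-1)*1) + 2)) = -3/(100 + (5*(-2/9) + 2)) = -3/(100 + (-10/9 + 2)) = -3/(100 + 8/9) = -3/908/9 = -3*9/908 = -27/908 ≈ -0.029736)
W - 493*(-62) = -27/908 - 493*(-62) = -27/908 + 30566 = 27753901/908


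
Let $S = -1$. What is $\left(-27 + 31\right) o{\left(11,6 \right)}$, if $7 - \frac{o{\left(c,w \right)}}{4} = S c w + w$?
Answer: $1072$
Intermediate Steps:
$o{\left(c,w \right)} = 28 - 4 w + 4 c w$ ($o{\left(c,w \right)} = 28 - 4 \left(- c w + w\right) = 28 - 4 \left(w - c w\right) = 28 + \left(- 4 w + 4 c w\right) = 28 - 4 w + 4 c w$)
$\left(-27 + 31\right) o{\left(11,6 \right)} = \left(-27 + 31\right) \left(28 - 24 + 4 \cdot 11 \cdot 6\right) = 4 \left(28 - 24 + 264\right) = 4 \cdot 268 = 1072$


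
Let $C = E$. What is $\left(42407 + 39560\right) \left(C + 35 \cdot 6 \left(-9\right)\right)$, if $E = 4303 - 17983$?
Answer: $-1276226190$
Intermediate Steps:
$E = -13680$ ($E = 4303 - 17983 = -13680$)
$C = -13680$
$\left(42407 + 39560\right) \left(C + 35 \cdot 6 \left(-9\right)\right) = \left(42407 + 39560\right) \left(-13680 + 35 \cdot 6 \left(-9\right)\right) = 81967 \left(-13680 + 210 \left(-9\right)\right) = 81967 \left(-13680 - 1890\right) = 81967 \left(-15570\right) = -1276226190$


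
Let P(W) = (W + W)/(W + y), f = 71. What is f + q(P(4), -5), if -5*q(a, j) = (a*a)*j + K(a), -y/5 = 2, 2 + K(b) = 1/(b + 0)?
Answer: 13199/180 ≈ 73.328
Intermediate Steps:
K(b) = -2 + 1/b (K(b) = -2 + 1/(b + 0) = -2 + 1/b)
y = -10 (y = -5*2 = -10)
P(W) = 2*W/(-10 + W) (P(W) = (W + W)/(W - 10) = (2*W)/(-10 + W) = 2*W/(-10 + W))
q(a, j) = ⅖ - 1/(5*a) - j*a²/5 (q(a, j) = -((a*a)*j + (-2 + 1/a))/5 = -(a²*j + (-2 + 1/a))/5 = -(j*a² + (-2 + 1/a))/5 = -(-2 + 1/a + j*a²)/5 = ⅖ - 1/(5*a) - j*a²/5)
f + q(P(4), -5) = 71 + (-1 + 2*(2*4/(-10 + 4)) - 1*(-5)*(2*4/(-10 + 4))³)/(5*((2*4/(-10 + 4)))) = 71 + (-1 + 2*(2*4/(-6)) - 1*(-5)*(2*4/(-6))³)/(5*((2*4/(-6)))) = 71 + (-1 + 2*(2*4*(-⅙)) - 1*(-5)*(2*4*(-⅙))³)/(5*((2*4*(-⅙)))) = 71 + (-1 + 2*(-4/3) - 1*(-5)*(-4/3)³)/(5*(-4/3)) = 71 + (⅕)*(-¾)*(-1 - 8/3 - 1*(-5)*(-64/27)) = 71 + (⅕)*(-¾)*(-1 - 8/3 - 320/27) = 71 + (⅕)*(-¾)*(-419/27) = 71 + 419/180 = 13199/180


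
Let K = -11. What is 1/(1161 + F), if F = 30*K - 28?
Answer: 1/803 ≈ 0.0012453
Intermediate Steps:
F = -358 (F = 30*(-11) - 28 = -330 - 28 = -358)
1/(1161 + F) = 1/(1161 - 358) = 1/803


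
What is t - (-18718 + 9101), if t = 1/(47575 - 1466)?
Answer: 443430254/46109 ≈ 9617.0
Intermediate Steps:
t = 1/46109 ≈ 2.1688e-5
t - (-18718 + 9101) = 1/46109 - (-18718 + 9101) = 1/46109 - 1*(-9617) = 1/46109 + 9617 = 443430254/46109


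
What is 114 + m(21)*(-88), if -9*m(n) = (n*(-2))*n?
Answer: -8510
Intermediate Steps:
m(n) = 2*n²/9 (m(n) = -n*(-2)*n/9 = -(-2*n)*n/9 = -(-2)*n²/9 = 2*n²/9)
114 + m(21)*(-88) = 114 + ((2/9)*21²)*(-88) = 114 + ((2/9)*441)*(-88) = 114 + 98*(-88) = 114 - 8624 = -8510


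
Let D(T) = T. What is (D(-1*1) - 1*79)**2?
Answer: 6400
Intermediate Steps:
(D(-1*1) - 1*79)**2 = (-1*1 - 1*79)**2 = (-1 - 79)**2 = (-80)**2 = 6400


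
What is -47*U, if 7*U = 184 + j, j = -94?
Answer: -4230/7 ≈ -604.29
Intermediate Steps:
U = 90/7 (U = (184 - 94)/7 = (1/7)*90 = 90/7 ≈ 12.857)
-47*U = -47*90/7 = -4230/7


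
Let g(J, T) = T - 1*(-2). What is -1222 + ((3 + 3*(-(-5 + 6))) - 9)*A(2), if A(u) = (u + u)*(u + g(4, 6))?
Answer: -1582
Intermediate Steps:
g(J, T) = 2 + T (g(J, T) = T + 2 = 2 + T)
A(u) = 2*u*(8 + u) (A(u) = (u + u)*(u + (2 + 6)) = (2*u)*(u + 8) = (2*u)*(8 + u) = 2*u*(8 + u))
-1222 + ((3 + 3*(-(-5 + 6))) - 9)*A(2) = -1222 + ((3 + 3*(-(-5 + 6))) - 9)*(2*2*(8 + 2)) = -1222 + ((3 + 3*(-1*1)) - 9)*(2*2*10) = -1222 + ((3 + 3*(-1)) - 9)*40 = -1222 + ((3 - 3) - 9)*40 = -1222 + (0 - 9)*40 = -1222 - 9*40 = -1222 - 360 = -1582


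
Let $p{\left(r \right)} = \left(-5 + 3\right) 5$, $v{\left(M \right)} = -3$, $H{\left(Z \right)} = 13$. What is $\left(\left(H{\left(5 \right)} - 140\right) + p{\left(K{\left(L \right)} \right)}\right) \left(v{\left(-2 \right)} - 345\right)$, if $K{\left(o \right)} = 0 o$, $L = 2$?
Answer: $47676$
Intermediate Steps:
$K{\left(o \right)} = 0$
$p{\left(r \right)} = -10$ ($p{\left(r \right)} = \left(-2\right) 5 = -10$)
$\left(\left(H{\left(5 \right)} - 140\right) + p{\left(K{\left(L \right)} \right)}\right) \left(v{\left(-2 \right)} - 345\right) = \left(\left(13 - 140\right) - 10\right) \left(-3 - 345\right) = \left(-127 - 10\right) \left(-348\right) = \left(-137\right) \left(-348\right) = 47676$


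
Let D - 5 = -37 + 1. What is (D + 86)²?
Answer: 3025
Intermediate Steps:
D = -31 (D = 5 + (-37 + 1) = 5 - 36 = -31)
(D + 86)² = (-31 + 86)² = 55² = 3025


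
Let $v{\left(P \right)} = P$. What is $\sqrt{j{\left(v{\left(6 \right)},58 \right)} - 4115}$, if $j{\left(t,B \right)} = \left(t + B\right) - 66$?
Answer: $i \sqrt{4117} \approx 64.164 i$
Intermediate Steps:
$j{\left(t,B \right)} = -66 + B + t$ ($j{\left(t,B \right)} = \left(B + t\right) - 66 = -66 + B + t$)
$\sqrt{j{\left(v{\left(6 \right)},58 \right)} - 4115} = \sqrt{\left(-66 + 58 + 6\right) - 4115} = \sqrt{-2 - 4115} = \sqrt{-4117} = i \sqrt{4117}$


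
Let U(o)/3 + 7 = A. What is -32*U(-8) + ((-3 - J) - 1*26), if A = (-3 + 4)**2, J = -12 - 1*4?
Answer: 563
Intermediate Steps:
J = -16 (J = -12 - 4 = -16)
A = 1 (A = 1**2 = 1)
U(o) = -18 (U(o) = -21 + 3*1 = -21 + 3 = -18)
-32*U(-8) + ((-3 - J) - 1*26) = -32*(-18) + ((-3 - 1*(-16)) - 1*26) = 576 + ((-3 + 16) - 26) = 576 + (13 - 26) = 576 - 13 = 563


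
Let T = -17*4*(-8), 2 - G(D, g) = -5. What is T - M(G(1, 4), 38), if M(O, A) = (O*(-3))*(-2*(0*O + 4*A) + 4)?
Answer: -5756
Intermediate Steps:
G(D, g) = 7 (G(D, g) = 2 - 1*(-5) = 2 + 5 = 7)
T = 544 (T = -68*(-8) = 544)
M(O, A) = -3*O*(4 - 8*A) (M(O, A) = (-3*O)*(-2*(0 + 4*A) + 4) = (-3*O)*(-8*A + 4) = (-3*O)*(4 - 8*A) = -3*O*(4 - 8*A))
T - M(G(1, 4), 38) = 544 - 12*7*(-1 + 2*38) = 544 - 12*7*(-1 + 76) = 544 - 12*7*75 = 544 - 1*6300 = 544 - 6300 = -5756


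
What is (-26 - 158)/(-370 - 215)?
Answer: 184/585 ≈ 0.31453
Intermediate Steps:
(-26 - 158)/(-370 - 215) = -184/(-585) = -184*(-1/585) = 184/585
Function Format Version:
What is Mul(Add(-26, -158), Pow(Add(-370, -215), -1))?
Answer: Rational(184, 585) ≈ 0.31453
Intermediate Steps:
Mul(Add(-26, -158), Pow(Add(-370, -215), -1)) = Mul(-184, Pow(-585, -1)) = Mul(-184, Rational(-1, 585)) = Rational(184, 585)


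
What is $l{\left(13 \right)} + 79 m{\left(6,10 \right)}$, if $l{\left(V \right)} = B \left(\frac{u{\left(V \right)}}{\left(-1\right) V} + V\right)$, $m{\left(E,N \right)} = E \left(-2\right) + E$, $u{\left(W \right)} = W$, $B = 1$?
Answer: $-462$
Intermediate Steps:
$m{\left(E,N \right)} = - E$ ($m{\left(E,N \right)} = - 2 E + E = - E$)
$l{\left(V \right)} = -1 + V$ ($l{\left(V \right)} = 1 \left(\frac{V}{\left(-1\right) V} + V\right) = 1 \left(V \left(- \frac{1}{V}\right) + V\right) = 1 \left(-1 + V\right) = -1 + V$)
$l{\left(13 \right)} + 79 m{\left(6,10 \right)} = \left(-1 + 13\right) + 79 \left(\left(-1\right) 6\right) = 12 + 79 \left(-6\right) = 12 - 474 = -462$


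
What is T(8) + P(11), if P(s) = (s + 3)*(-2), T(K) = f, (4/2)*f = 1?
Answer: -55/2 ≈ -27.500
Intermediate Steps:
f = 1/2 (f = (1/2)*1 = 1/2 ≈ 0.50000)
T(K) = 1/2
P(s) = -6 - 2*s (P(s) = (3 + s)*(-2) = -6 - 2*s)
T(8) + P(11) = 1/2 + (-6 - 2*11) = 1/2 + (-6 - 22) = 1/2 - 28 = -55/2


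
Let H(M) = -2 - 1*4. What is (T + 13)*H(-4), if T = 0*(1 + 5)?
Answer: -78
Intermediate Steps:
H(M) = -6 (H(M) = -2 - 4 = -6)
T = 0 (T = 0*6 = 0)
(T + 13)*H(-4) = (0 + 13)*(-6) = 13*(-6) = -78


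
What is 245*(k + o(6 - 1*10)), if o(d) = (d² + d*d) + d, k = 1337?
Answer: 334425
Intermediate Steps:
o(d) = d + 2*d² (o(d) = (d² + d²) + d = 2*d² + d = d + 2*d²)
245*(k + o(6 - 1*10)) = 245*(1337 + (6 - 1*10)*(1 + 2*(6 - 1*10))) = 245*(1337 + (6 - 10)*(1 + 2*(6 - 10))) = 245*(1337 - 4*(1 + 2*(-4))) = 245*(1337 - 4*(1 - 8)) = 245*(1337 - 4*(-7)) = 245*(1337 + 28) = 245*1365 = 334425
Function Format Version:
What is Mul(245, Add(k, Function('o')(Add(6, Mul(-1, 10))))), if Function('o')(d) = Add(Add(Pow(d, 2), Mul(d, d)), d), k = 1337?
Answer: 334425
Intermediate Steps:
Function('o')(d) = Add(d, Mul(2, Pow(d, 2))) (Function('o')(d) = Add(Add(Pow(d, 2), Pow(d, 2)), d) = Add(Mul(2, Pow(d, 2)), d) = Add(d, Mul(2, Pow(d, 2))))
Mul(245, Add(k, Function('o')(Add(6, Mul(-1, 10))))) = Mul(245, Add(1337, Mul(Add(6, Mul(-1, 10)), Add(1, Mul(2, Add(6, Mul(-1, 10))))))) = Mul(245, Add(1337, Mul(Add(6, -10), Add(1, Mul(2, Add(6, -10)))))) = Mul(245, Add(1337, Mul(-4, Add(1, Mul(2, -4))))) = Mul(245, Add(1337, Mul(-4, Add(1, -8)))) = Mul(245, Add(1337, Mul(-4, -7))) = Mul(245, Add(1337, 28)) = Mul(245, 1365) = 334425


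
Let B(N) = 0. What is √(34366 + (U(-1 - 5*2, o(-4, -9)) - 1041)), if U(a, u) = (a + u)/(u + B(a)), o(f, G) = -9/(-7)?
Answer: √299857/3 ≈ 182.53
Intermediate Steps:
o(f, G) = 9/7 (o(f, G) = -9*(-⅐) = 9/7)
U(a, u) = (a + u)/u (U(a, u) = (a + u)/(u + 0) = (a + u)/u)
√(34366 + (U(-1 - 5*2, o(-4, -9)) - 1041)) = √(34366 + (((-1 - 5*2) + 9/7)/(9/7) - 1041)) = √(34366 + (7*((-1 - 10) + 9/7)/9 - 1041)) = √(34366 + (7*(-11 + 9/7)/9 - 1041)) = √(34366 + ((7/9)*(-68/7) - 1041)) = √(34366 + (-68/9 - 1041)) = √(34366 - 9437/9) = √(299857/9) = √299857/3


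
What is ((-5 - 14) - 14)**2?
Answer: 1089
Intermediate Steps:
((-5 - 14) - 14)**2 = (-19 - 14)**2 = (-33)**2 = 1089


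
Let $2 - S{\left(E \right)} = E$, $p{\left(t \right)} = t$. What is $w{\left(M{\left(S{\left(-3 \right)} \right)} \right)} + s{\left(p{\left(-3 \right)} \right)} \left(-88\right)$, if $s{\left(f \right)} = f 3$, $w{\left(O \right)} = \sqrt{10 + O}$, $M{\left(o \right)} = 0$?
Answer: $792 + \sqrt{10} \approx 795.16$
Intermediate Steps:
$S{\left(E \right)} = 2 - E$
$s{\left(f \right)} = 3 f$
$w{\left(M{\left(S{\left(-3 \right)} \right)} \right)} + s{\left(p{\left(-3 \right)} \right)} \left(-88\right) = \sqrt{10 + 0} + 3 \left(-3\right) \left(-88\right) = \sqrt{10} - -792 = \sqrt{10} + 792 = 792 + \sqrt{10}$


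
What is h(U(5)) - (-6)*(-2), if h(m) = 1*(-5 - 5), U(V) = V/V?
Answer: -22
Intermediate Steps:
U(V) = 1
h(m) = -10 (h(m) = 1*(-10) = -10)
h(U(5)) - (-6)*(-2) = -10 - (-6)*(-2) = -10 - 2*6 = -10 - 12 = -22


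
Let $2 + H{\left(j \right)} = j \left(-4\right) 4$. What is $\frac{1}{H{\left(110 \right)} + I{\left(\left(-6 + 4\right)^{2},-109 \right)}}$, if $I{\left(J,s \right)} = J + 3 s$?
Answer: $- \frac{1}{2085} \approx -0.00047962$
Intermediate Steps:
$H{\left(j \right)} = -2 - 16 j$ ($H{\left(j \right)} = -2 + j \left(-4\right) 4 = -2 + - 4 j 4 = -2 - 16 j$)
$\frac{1}{H{\left(110 \right)} + I{\left(\left(-6 + 4\right)^{2},-109 \right)}} = \frac{1}{\left(-2 - 1760\right) + \left(\left(-6 + 4\right)^{2} + 3 \left(-109\right)\right)} = \frac{1}{\left(-2 - 1760\right) - \left(327 - \left(-2\right)^{2}\right)} = \frac{1}{-1762 + \left(4 - 327\right)} = \frac{1}{-1762 - 323} = \frac{1}{-2085} = - \frac{1}{2085}$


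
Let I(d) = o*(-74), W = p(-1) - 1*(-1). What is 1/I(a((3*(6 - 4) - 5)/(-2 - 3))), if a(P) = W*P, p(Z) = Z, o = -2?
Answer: 1/148 ≈ 0.0067568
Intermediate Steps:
W = 0 (W = -1 - 1*(-1) = -1 + 1 = 0)
a(P) = 0 (a(P) = 0*P = 0)
I(d) = 148 (I(d) = -2*(-74) = 148)
1/I(a((3*(6 - 4) - 5)/(-2 - 3))) = 1/148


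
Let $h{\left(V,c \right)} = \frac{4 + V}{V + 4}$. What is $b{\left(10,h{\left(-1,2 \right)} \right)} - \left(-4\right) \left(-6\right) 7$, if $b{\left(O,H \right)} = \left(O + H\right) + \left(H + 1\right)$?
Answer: $-155$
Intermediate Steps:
$h{\left(V,c \right)} = 1$ ($h{\left(V,c \right)} = \frac{4 + V}{4 + V} = 1$)
$b{\left(O,H \right)} = 1 + O + 2 H$ ($b{\left(O,H \right)} = \left(H + O\right) + \left(1 + H\right) = 1 + O + 2 H$)
$b{\left(10,h{\left(-1,2 \right)} \right)} - \left(-4\right) \left(-6\right) 7 = \left(1 + 10 + 2 \cdot 1\right) - \left(-4\right) \left(-6\right) 7 = \left(1 + 10 + 2\right) - 24 \cdot 7 = 13 - 168 = -155$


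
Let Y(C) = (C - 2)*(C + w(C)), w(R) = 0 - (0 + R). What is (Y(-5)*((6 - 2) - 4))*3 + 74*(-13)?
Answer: -962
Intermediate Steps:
w(R) = -R (w(R) = 0 - R = -R)
Y(C) = 0 (Y(C) = (C - 2)*(C - C) = (-2 + C)*0 = 0)
(Y(-5)*((6 - 2) - 4))*3 + 74*(-13) = (0*((6 - 2) - 4))*3 + 74*(-13) = (0*(4 - 4))*3 - 962 = (0*0)*3 - 962 = 0*3 - 962 = 0 - 962 = -962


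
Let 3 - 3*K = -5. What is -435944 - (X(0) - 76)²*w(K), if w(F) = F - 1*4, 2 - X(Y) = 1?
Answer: -428444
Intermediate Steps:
K = 8/3 (K = 1 - ⅓*(-5) = 1 + 5/3 = 8/3 ≈ 2.6667)
X(Y) = 1 (X(Y) = 2 - 1*1 = 2 - 1 = 1)
w(F) = -4 + F (w(F) = F - 4 = -4 + F)
-435944 - (X(0) - 76)²*w(K) = -435944 - (1 - 76)²*(-4 + 8/3) = -435944 - (-75)²*(-4)/3 = -435944 - 5625*(-4)/3 = -435944 - 1*(-7500) = -435944 + 7500 = -428444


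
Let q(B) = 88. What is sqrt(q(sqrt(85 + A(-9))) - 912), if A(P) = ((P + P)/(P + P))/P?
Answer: 2*I*sqrt(206) ≈ 28.705*I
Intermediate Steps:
A(P) = 1/P (A(P) = ((2*P)/((2*P)))/P = ((2*P)*(1/(2*P)))/P = 1/P)
sqrt(q(sqrt(85 + A(-9))) - 912) = sqrt(88 - 912) = sqrt(-824) = 2*I*sqrt(206)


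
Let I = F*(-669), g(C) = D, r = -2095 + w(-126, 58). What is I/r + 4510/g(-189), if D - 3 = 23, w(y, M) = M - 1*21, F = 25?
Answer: 1619405/8918 ≈ 181.59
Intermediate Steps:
w(y, M) = -21 + M (w(y, M) = M - 21 = -21 + M)
D = 26 (D = 3 + 23 = 26)
r = -2058 (r = -2095 + (-21 + 58) = -2095 + 37 = -2058)
g(C) = 26
I = -16725 (I = 25*(-669) = -16725)
I/r + 4510/g(-189) = -16725/(-2058) + 4510/26 = -16725*(-1/2058) + 4510*(1/26) = 5575/686 + 2255/13 = 1619405/8918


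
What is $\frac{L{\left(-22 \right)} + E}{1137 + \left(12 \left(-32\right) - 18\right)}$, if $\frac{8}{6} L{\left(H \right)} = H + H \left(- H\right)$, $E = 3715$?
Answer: $\frac{953}{210} \approx 4.5381$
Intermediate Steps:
$L{\left(H \right)} = - \frac{3 H^{2}}{4} + \frac{3 H}{4}$ ($L{\left(H \right)} = \frac{3 \left(H + H \left(- H\right)\right)}{4} = \frac{3 \left(H - H^{2}\right)}{4} = - \frac{3 H^{2}}{4} + \frac{3 H}{4}$)
$\frac{L{\left(-22 \right)} + E}{1137 + \left(12 \left(-32\right) - 18\right)} = \frac{\frac{3}{4} \left(-22\right) \left(1 - -22\right) + 3715}{1137 + \left(12 \left(-32\right) - 18\right)} = \frac{\frac{3}{4} \left(-22\right) \left(1 + 22\right) + 3715}{1137 - 402} = \frac{\frac{3}{4} \left(-22\right) 23 + 3715}{1137 - 402} = \frac{- \frac{759}{2} + 3715}{735} = \frac{6671}{2} \cdot \frac{1}{735} = \frac{953}{210}$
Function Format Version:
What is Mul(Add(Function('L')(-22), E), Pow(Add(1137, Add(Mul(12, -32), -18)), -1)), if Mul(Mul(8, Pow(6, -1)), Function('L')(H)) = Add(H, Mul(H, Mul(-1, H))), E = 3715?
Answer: Rational(953, 210) ≈ 4.5381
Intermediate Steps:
Function('L')(H) = Add(Mul(Rational(-3, 4), Pow(H, 2)), Mul(Rational(3, 4), H)) (Function('L')(H) = Mul(Rational(3, 4), Add(H, Mul(H, Mul(-1, H)))) = Mul(Rational(3, 4), Add(H, Mul(-1, Pow(H, 2)))) = Add(Mul(Rational(-3, 4), Pow(H, 2)), Mul(Rational(3, 4), H)))
Mul(Add(Function('L')(-22), E), Pow(Add(1137, Add(Mul(12, -32), -18)), -1)) = Mul(Add(Mul(Rational(3, 4), -22, Add(1, Mul(-1, -22))), 3715), Pow(Add(1137, Add(Mul(12, -32), -18)), -1)) = Mul(Add(Mul(Rational(3, 4), -22, Add(1, 22)), 3715), Pow(Add(1137, Add(-384, -18)), -1)) = Mul(Add(Mul(Rational(3, 4), -22, 23), 3715), Pow(Add(1137, -402), -1)) = Mul(Add(Rational(-759, 2), 3715), Pow(735, -1)) = Mul(Rational(6671, 2), Rational(1, 735)) = Rational(953, 210)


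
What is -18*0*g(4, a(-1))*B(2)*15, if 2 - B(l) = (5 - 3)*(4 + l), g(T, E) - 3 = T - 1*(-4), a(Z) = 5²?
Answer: 0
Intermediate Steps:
a(Z) = 25
g(T, E) = 7 + T (g(T, E) = 3 + (T - 1*(-4)) = 3 + (T + 4) = 3 + (4 + T) = 7 + T)
B(l) = -6 - 2*l (B(l) = 2 - (5 - 3)*(4 + l) = 2 - 2*(4 + l) = 2 - (8 + 2*l) = 2 + (-8 - 2*l) = -6 - 2*l)
-18*0*g(4, a(-1))*B(2)*15 = -18*0*(7 + 4)*(-6 - 2*2)*15 = -18*0*11*(-6 - 4)*15 = -0*(-10)*15 = -18*0*15 = 0*15 = 0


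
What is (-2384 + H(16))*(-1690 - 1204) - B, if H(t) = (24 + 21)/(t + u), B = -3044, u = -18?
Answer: 6967455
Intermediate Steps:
H(t) = 45/(-18 + t) (H(t) = (24 + 21)/(t - 18) = 45/(-18 + t))
(-2384 + H(16))*(-1690 - 1204) - B = (-2384 + 45/(-18 + 16))*(-1690 - 1204) - 1*(-3044) = (-2384 + 45/(-2))*(-2894) + 3044 = (-2384 + 45*(-½))*(-2894) + 3044 = (-2384 - 45/2)*(-2894) + 3044 = -4813/2*(-2894) + 3044 = 6964411 + 3044 = 6967455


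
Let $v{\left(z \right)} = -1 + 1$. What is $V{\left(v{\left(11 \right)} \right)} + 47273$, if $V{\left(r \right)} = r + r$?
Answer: $47273$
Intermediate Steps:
$v{\left(z \right)} = 0$
$V{\left(r \right)} = 2 r$
$V{\left(v{\left(11 \right)} \right)} + 47273 = 2 \cdot 0 + 47273 = 0 + 47273 = 47273$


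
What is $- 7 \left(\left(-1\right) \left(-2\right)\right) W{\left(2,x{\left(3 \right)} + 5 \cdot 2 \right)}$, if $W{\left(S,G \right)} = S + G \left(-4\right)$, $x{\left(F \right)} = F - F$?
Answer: $532$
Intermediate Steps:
$x{\left(F \right)} = 0$
$W{\left(S,G \right)} = S - 4 G$
$- 7 \left(\left(-1\right) \left(-2\right)\right) W{\left(2,x{\left(3 \right)} + 5 \cdot 2 \right)} = - 7 \left(\left(-1\right) \left(-2\right)\right) \left(2 - 4 \left(0 + 5 \cdot 2\right)\right) = \left(-7\right) 2 \left(2 - 4 \left(0 + 10\right)\right) = - 14 \left(2 - 40\right) = \left(-14\right) \left(-38\right) = 532$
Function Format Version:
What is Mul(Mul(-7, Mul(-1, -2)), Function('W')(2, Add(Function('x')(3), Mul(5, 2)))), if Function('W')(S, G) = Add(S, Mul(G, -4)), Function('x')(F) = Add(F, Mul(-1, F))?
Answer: 532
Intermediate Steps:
Function('x')(F) = 0
Function('W')(S, G) = Add(S, Mul(-4, G))
Mul(Mul(-7, Mul(-1, -2)), Function('W')(2, Add(Function('x')(3), Mul(5, 2)))) = Mul(Mul(-7, Mul(-1, -2)), Add(2, Mul(-4, Add(0, Mul(5, 2))))) = Mul(Mul(-7, 2), Add(2, Mul(-4, Add(0, 10)))) = Mul(-14, Add(2, Mul(-4, 10))) = Mul(-14, Add(2, -40)) = Mul(-14, -38) = 532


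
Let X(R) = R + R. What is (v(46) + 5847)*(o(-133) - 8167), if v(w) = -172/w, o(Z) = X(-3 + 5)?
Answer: -1097066385/23 ≈ -4.7699e+7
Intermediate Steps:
X(R) = 2*R
o(Z) = 4 (o(Z) = 2*(-3 + 5) = 2*2 = 4)
(v(46) + 5847)*(o(-133) - 8167) = (-172/46 + 5847)*(4 - 8167) = (-172*1/46 + 5847)*(-8163) = (-86/23 + 5847)*(-8163) = (134395/23)*(-8163) = -1097066385/23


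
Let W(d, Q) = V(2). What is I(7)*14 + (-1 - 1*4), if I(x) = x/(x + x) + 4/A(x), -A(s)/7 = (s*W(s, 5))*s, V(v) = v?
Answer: 94/49 ≈ 1.9184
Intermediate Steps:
W(d, Q) = 2
A(s) = -14*s² (A(s) = -7*s*2*s = -7*2*s*s = -14*s²)
I(x) = ½ - 2/(7*x²) (I(x) = x/(x + x) + 4/((-14*x²)) = x/((2*x)) + 4*(-1/(14*x²)) = x*(1/(2*x)) - 2/(7*x²) = ½ - 2/(7*x²))
I(7)*14 + (-1 - 1*4) = (½ - 2/7/7²)*14 + (-1 - 1*4) = (½ - 2/7*1/49)*14 + (-1 - 4) = (½ - 2/343)*14 - 5 = (339/686)*14 - 5 = 339/49 - 5 = 94/49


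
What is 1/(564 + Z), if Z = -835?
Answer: -1/271 ≈ -0.0036900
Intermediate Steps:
1/(564 + Z) = 1/(564 - 835) = 1/(-271) = -1/271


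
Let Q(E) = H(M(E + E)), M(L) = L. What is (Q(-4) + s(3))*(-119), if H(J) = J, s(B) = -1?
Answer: 1071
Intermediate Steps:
Q(E) = 2*E (Q(E) = E + E = 2*E)
(Q(-4) + s(3))*(-119) = (2*(-4) - 1)*(-119) = (-8 - 1)*(-119) = -9*(-119) = 1071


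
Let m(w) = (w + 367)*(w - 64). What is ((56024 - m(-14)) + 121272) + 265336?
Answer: 470166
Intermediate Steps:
m(w) = (-64 + w)*(367 + w) (m(w) = (367 + w)*(-64 + w) = (-64 + w)*(367 + w))
((56024 - m(-14)) + 121272) + 265336 = ((56024 - (-23488 + (-14)**2 + 303*(-14))) + 121272) + 265336 = ((56024 - (-23488 + 196 - 4242)) + 121272) + 265336 = ((56024 - 1*(-27534)) + 121272) + 265336 = ((56024 + 27534) + 121272) + 265336 = (83558 + 121272) + 265336 = 204830 + 265336 = 470166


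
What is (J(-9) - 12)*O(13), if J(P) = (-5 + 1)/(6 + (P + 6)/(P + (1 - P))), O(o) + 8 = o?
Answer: -200/3 ≈ -66.667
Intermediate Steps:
O(o) = -8 + o
J(P) = -4/(12 + P) (J(P) = -4/(6 + (6 + P)/1) = -4/(6 + (6 + P)*1) = -4/(6 + (6 + P)) = -4/(12 + P))
(J(-9) - 12)*O(13) = (-4/(12 - 9) - 12)*(-8 + 13) = (-4/3 - 12)*5 = -40/3*5 = -200/3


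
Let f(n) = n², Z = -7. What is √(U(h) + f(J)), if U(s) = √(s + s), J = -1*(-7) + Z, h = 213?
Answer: 426^(¼) ≈ 4.5431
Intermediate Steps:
J = 0 (J = -1*(-7) - 7 = 7 - 7 = 0)
U(s) = √2*√s (U(s) = √(2*s) = √2*√s)
√(U(h) + f(J)) = √(√2*√213 + 0²) = √(√426 + 0) = √(√426) = 426^(¼)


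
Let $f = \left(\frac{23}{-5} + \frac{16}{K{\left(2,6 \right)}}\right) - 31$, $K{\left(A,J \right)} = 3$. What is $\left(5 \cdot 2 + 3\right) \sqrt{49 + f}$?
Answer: $\frac{13 \sqrt{4215}}{15} \approx 56.267$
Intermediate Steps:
$f = - \frac{454}{15}$ ($f = \left(\frac{23}{-5} + \frac{16}{3}\right) - 31 = \left(23 \left(- \frac{1}{5}\right) + 16 \cdot \frac{1}{3}\right) - 31 = \left(- \frac{23}{5} + \frac{16}{3}\right) - 31 = \frac{11}{15} - 31 = - \frac{454}{15} \approx -30.267$)
$\left(5 \cdot 2 + 3\right) \sqrt{49 + f} = \left(5 \cdot 2 + 3\right) \sqrt{49 - \frac{454}{15}} = \left(10 + 3\right) \sqrt{\frac{281}{15}} = 13 \frac{\sqrt{4215}}{15} = \frac{13 \sqrt{4215}}{15}$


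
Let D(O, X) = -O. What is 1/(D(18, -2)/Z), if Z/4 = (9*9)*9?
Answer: -162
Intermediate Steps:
Z = 2916 (Z = 4*((9*9)*9) = 4*(81*9) = 4*729 = 2916)
1/(D(18, -2)/Z) = 1/(-1*18/2916) = 1/(-18*1/2916) = 1/(-1/162) = -162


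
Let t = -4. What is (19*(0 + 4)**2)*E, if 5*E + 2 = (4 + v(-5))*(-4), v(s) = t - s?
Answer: -6688/5 ≈ -1337.6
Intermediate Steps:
v(s) = -4 - s
E = -22/5 (E = -2/5 + ((4 + (-4 - 1*(-5)))*(-4))/5 = -2/5 + ((4 + (-4 + 5))*(-4))/5 = -2/5 + ((4 + 1)*(-4))/5 = -2/5 + (5*(-4))/5 = -2/5 + (1/5)*(-20) = -2/5 - 4 = -22/5 ≈ -4.4000)
(19*(0 + 4)**2)*E = (19*(0 + 4)**2)*(-22/5) = (19*4**2)*(-22/5) = (19*16)*(-22/5) = 304*(-22/5) = -6688/5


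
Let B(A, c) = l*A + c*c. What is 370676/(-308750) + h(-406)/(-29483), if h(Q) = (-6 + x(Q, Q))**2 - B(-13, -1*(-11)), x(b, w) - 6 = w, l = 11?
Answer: -30914274004/4551438125 ≈ -6.7922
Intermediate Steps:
x(b, w) = 6 + w
B(A, c) = c**2 + 11*A (B(A, c) = 11*A + c*c = 11*A + c**2 = c**2 + 11*A)
h(Q) = 22 + Q**2 (h(Q) = (-6 + (6 + Q))**2 - ((-1*(-11))**2 + 11*(-13)) = Q**2 - (11**2 - 143) = Q**2 - (121 - 143) = Q**2 - 1*(-22) = Q**2 + 22 = 22 + Q**2)
370676/(-308750) + h(-406)/(-29483) = 370676/(-308750) + (22 + (-406)**2)/(-29483) = 370676*(-1/308750) + (22 + 164836)*(-1/29483) = -185338/154375 + 164858*(-1/29483) = -185338/154375 - 164858/29483 = -30914274004/4551438125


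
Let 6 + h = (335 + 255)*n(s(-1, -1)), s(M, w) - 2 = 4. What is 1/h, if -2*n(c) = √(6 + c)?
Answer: 1/174044 - 295*√3/522132 ≈ -0.00097285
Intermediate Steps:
s(M, w) = 6 (s(M, w) = 2 + 4 = 6)
n(c) = -√(6 + c)/2
h = -6 - 590*√3 (h = -6 + (335 + 255)*(-√(6 + 6)/2) = -6 + 590*(-√3) = -6 - 590*√3 ≈ -1027.9)
1/h = 1/(-6 - 590*√3)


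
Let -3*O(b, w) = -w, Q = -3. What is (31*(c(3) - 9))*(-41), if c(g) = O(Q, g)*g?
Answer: 7626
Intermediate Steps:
O(b, w) = w/3 (O(b, w) = -(-1)*w/3 = w/3)
c(g) = g²/3 (c(g) = (g/3)*g = g²/3)
(31*(c(3) - 9))*(-41) = (31*((⅓)*3² - 9))*(-41) = (31*((⅓)*9 - 9))*(-41) = (31*(3 - 9))*(-41) = (31*(-6))*(-41) = -186*(-41) = 7626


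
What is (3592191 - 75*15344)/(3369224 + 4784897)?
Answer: 2441391/8154121 ≈ 0.29941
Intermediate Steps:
(3592191 - 75*15344)/(3369224 + 4784897) = (3592191 - 1150800)/8154121 = 2441391*(1/8154121) = 2441391/8154121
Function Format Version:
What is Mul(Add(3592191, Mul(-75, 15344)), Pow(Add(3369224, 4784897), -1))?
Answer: Rational(2441391, 8154121) ≈ 0.29941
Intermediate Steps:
Mul(Add(3592191, Mul(-75, 15344)), Pow(Add(3369224, 4784897), -1)) = Mul(Add(3592191, -1150800), Pow(8154121, -1)) = Mul(2441391, Rational(1, 8154121)) = Rational(2441391, 8154121)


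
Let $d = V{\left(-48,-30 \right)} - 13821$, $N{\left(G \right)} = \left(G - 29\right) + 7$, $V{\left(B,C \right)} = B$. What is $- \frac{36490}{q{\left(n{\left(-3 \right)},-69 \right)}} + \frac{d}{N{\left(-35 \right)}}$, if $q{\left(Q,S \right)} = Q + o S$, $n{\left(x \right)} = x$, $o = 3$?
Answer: $\frac{166414}{399} \approx 417.08$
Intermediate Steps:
$q{\left(Q,S \right)} = Q + 3 S$
$N{\left(G \right)} = -22 + G$ ($N{\left(G \right)} = \left(-29 + G\right) + 7 = -22 + G$)
$d = -13869$ ($d = -48 - 13821 = -13869$)
$- \frac{36490}{q{\left(n{\left(-3 \right)},-69 \right)}} + \frac{d}{N{\left(-35 \right)}} = - \frac{36490}{-3 + 3 \left(-69\right)} - \frac{13869}{-22 - 35} = - \frac{36490}{-3 - 207} - \frac{13869}{-57} = - \frac{36490}{-210} - - \frac{4623}{19} = \left(-36490\right) \left(- \frac{1}{210}\right) + \frac{4623}{19} = \frac{3649}{21} + \frac{4623}{19} = \frac{166414}{399}$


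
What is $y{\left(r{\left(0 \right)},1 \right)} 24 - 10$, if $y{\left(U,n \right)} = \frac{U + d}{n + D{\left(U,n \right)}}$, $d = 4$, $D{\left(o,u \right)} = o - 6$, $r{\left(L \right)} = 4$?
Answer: $-202$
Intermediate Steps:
$D{\left(o,u \right)} = -6 + o$ ($D{\left(o,u \right)} = o - 6 = -6 + o$)
$y{\left(U,n \right)} = \frac{4 + U}{-6 + U + n}$ ($y{\left(U,n \right)} = \frac{U + 4}{n + \left(-6 + U\right)} = \frac{4 + U}{-6 + U + n}$)
$y{\left(r{\left(0 \right)},1 \right)} 24 - 10 = \frac{4 + 4}{-6 + 4 + 1} \cdot 24 - 10 = \frac{1}{-1} \cdot 8 \cdot 24 - 10 = \left(-1\right) 8 \cdot 24 - 10 = \left(-8\right) 24 - 10 = -192 - 10 = -202$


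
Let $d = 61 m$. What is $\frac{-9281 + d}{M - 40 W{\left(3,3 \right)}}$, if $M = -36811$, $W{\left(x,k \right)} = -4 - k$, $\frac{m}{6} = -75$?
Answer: $\frac{36731}{36531} \approx 1.0055$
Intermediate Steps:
$m = -450$ ($m = 6 \left(-75\right) = -450$)
$d = -27450$ ($d = 61 \left(-450\right) = -27450$)
$\frac{-9281 + d}{M - 40 W{\left(3,3 \right)}} = \frac{-9281 - 27450}{-36811 - 40 \left(-4 - 3\right)} = - \frac{36731}{-36811 - 40 \left(-4 - 3\right)} = - \frac{36731}{-36811 - -280} = - \frac{36731}{-36811 + 280} = - \frac{36731}{-36531} = \left(-36731\right) \left(- \frac{1}{36531}\right) = \frac{36731}{36531}$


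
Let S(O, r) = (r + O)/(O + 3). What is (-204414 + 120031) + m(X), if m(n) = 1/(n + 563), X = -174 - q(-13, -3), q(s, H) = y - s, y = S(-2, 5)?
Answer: -31474858/373 ≈ -84383.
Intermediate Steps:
S(O, r) = (O + r)/(3 + O)
y = 3 (y = (-2 + 5)/(3 - 2) = 3/1 = 1*3 = 3)
q(s, H) = 3 - s
X = -190 (X = -174 - (3 - 1*(-13)) = -174 - (3 + 13) = -174 - 1*16 = -174 - 16 = -190)
m(n) = 1/(563 + n)
(-204414 + 120031) + m(X) = (-204414 + 120031) + 1/(563 - 190) = -84383 + 1/373 = -31474858/373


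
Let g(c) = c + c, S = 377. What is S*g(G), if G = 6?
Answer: 4524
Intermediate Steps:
g(c) = 2*c
S*g(G) = 377*(2*6) = 377*12 = 4524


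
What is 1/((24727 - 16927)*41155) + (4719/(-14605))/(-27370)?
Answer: 30304824197/2566395369993000 ≈ 1.1808e-5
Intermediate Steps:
1/((24727 - 16927)*41155) + (4719/(-14605))/(-27370) = (1/41155)/7800 + (4719*(-1/14605))*(-1/27370) = (1/7800)*(1/41155) - 4719/14605*(-1/27370) = 1/321009000 + 4719/399738850 = 30304824197/2566395369993000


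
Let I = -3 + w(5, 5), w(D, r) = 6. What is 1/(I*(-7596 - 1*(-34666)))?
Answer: 1/81210 ≈ 1.2314e-5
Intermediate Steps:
I = 3 (I = -3 + 6 = 3)
1/(I*(-7596 - 1*(-34666))) = 1/(3*(-7596 - 1*(-34666))) = 1/(3*(-7596 + 34666)) = 1/(3*27070) = 1/81210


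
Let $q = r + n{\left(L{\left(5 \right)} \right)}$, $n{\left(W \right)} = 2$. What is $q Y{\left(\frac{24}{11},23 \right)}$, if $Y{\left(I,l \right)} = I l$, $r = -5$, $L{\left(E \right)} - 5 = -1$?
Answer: $- \frac{1656}{11} \approx -150.55$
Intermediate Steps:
$L{\left(E \right)} = 4$ ($L{\left(E \right)} = 5 - 1 = 4$)
$q = -3$ ($q = -5 + 2 = -3$)
$q Y{\left(\frac{24}{11},23 \right)} = - 3 \cdot \frac{24}{11} \cdot 23 = \left(-3\right) \frac{552}{11} = - \frac{1656}{11}$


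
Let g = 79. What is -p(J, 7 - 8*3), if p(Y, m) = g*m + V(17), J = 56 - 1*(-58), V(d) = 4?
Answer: 1339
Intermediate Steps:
J = 114 (J = 56 + 58 = 114)
p(Y, m) = 4 + 79*m (p(Y, m) = 79*m + 4 = 4 + 79*m)
-p(J, 7 - 8*3) = -(4 + 79*(7 - 8*3)) = -(4 + 79*(7 - 24)) = -(4 + 79*(-17)) = -(4 - 1343) = -1*(-1339) = 1339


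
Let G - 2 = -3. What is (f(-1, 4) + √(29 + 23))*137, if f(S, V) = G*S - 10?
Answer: -1233 + 274*√13 ≈ -245.08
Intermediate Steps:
G = -1 (G = 2 - 3 = -1)
f(S, V) = -10 - S (f(S, V) = -S - 10 = -10 - S)
(f(-1, 4) + √(29 + 23))*137 = ((-10 - 1*(-1)) + √(29 + 23))*137 = ((-10 + 1) + √52)*137 = (-9 + 2*√13)*137 = -1233 + 274*√13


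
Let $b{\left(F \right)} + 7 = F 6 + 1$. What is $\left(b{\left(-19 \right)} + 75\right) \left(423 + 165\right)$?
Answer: $-26460$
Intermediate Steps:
$b{\left(F \right)} = -6 + 6 F$ ($b{\left(F \right)} = -7 + \left(F 6 + 1\right) = -7 + \left(6 F + 1\right) = -7 + \left(1 + 6 F\right) = -6 + 6 F$)
$\left(b{\left(-19 \right)} + 75\right) \left(423 + 165\right) = \left(\left(-6 + 6 \left(-19\right)\right) + 75\right) \left(423 + 165\right) = \left(\left(-6 - 114\right) + 75\right) 588 = \left(-120 + 75\right) 588 = \left(-45\right) 588 = -26460$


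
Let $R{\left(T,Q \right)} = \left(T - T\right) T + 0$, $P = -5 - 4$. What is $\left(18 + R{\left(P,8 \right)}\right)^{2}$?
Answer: $324$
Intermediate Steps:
$P = -9$
$R{\left(T,Q \right)} = 0$ ($R{\left(T,Q \right)} = 0 T + 0 = 0 + 0 = 0$)
$\left(18 + R{\left(P,8 \right)}\right)^{2} = \left(18 + 0\right)^{2} = 18^{2} = 324$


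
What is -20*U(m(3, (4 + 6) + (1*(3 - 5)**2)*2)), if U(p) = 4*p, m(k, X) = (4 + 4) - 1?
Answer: -560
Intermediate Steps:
m(k, X) = 7 (m(k, X) = 8 - 1 = 7)
-20*U(m(3, (4 + 6) + (1*(3 - 5)**2)*2)) = -80*7 = -20*28 = -560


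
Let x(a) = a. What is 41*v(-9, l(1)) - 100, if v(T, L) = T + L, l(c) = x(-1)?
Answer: -510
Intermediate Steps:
l(c) = -1
v(T, L) = L + T
41*v(-9, l(1)) - 100 = 41*(-1 - 9) - 100 = 41*(-10) - 100 = -410 - 100 = -510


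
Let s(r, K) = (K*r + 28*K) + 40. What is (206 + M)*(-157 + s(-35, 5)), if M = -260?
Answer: 8208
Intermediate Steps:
s(r, K) = 40 + 28*K + K*r (s(r, K) = (28*K + K*r) + 40 = 40 + 28*K + K*r)
(206 + M)*(-157 + s(-35, 5)) = (206 - 260)*(-157 + (40 + 28*5 + 5*(-35))) = -54*(-157 + (40 + 140 - 175)) = -54*(-157 + 5) = -54*(-152) = 8208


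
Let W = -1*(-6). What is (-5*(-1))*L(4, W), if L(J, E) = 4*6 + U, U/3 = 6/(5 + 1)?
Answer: 135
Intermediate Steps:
W = 6
U = 3 (U = 3*(6/(5 + 1)) = 3*(6/6) = 3*(6*(⅙)) = 3*1 = 3)
L(J, E) = 27 (L(J, E) = 4*6 + 3 = 24 + 3 = 27)
(-5*(-1))*L(4, W) = -5*(-1)*27 = 5*27 = 135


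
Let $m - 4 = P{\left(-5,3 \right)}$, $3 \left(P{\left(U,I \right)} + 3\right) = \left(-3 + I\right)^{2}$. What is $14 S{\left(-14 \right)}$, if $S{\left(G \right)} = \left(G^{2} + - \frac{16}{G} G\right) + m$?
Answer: $2534$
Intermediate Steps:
$P{\left(U,I \right)} = -3 + \frac{\left(-3 + I\right)^{2}}{3}$
$m = 1$ ($m = 4 + \frac{1}{3} \cdot 3 \left(-6 + 3\right) = 4 + \frac{1}{3} \cdot 3 \left(-3\right) = 4 - 3 = 1$)
$S{\left(G \right)} = -15 + G^{2}$ ($S{\left(G \right)} = \left(G^{2} + - \frac{16}{G} G\right) + 1 = \left(G^{2} - 16\right) + 1 = \left(-16 + G^{2}\right) + 1 = -15 + G^{2}$)
$14 S{\left(-14 \right)} = 14 \left(-15 + \left(-14\right)^{2}\right) = 14 \left(-15 + 196\right) = 14 \cdot 181 = 2534$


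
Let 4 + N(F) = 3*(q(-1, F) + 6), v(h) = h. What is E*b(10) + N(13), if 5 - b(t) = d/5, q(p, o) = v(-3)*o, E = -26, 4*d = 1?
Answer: -2317/10 ≈ -231.70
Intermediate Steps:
d = 1/4 (d = (1/4)*1 = 1/4 ≈ 0.25000)
q(p, o) = -3*o
b(t) = 99/20 (b(t) = 5 - 1/(4*5) = 5 - 1*1/20 = 5 - 1/20 = 99/20)
N(F) = 14 - 9*F (N(F) = -4 + 3*(-3*F + 6) = -4 + 3*(6 - 3*F) = -4 + (18 - 9*F) = 14 - 9*F)
E*b(10) + N(13) = -26*99/20 + (14 - 9*13) = -1287/10 + (14 - 117) = -1287/10 - 103 = -2317/10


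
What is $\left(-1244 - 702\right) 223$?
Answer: $-433958$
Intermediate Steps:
$\left(-1244 - 702\right) 223 = \left(-1946\right) 223 = -433958$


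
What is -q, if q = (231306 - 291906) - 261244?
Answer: 321844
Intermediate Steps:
q = -321844 (q = -60600 - 261244 = -321844)
-q = -1*(-321844) = 321844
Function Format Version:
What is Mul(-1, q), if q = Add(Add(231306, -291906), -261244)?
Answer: 321844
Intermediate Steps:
q = -321844 (q = Add(-60600, -261244) = -321844)
Mul(-1, q) = Mul(-1, -321844) = 321844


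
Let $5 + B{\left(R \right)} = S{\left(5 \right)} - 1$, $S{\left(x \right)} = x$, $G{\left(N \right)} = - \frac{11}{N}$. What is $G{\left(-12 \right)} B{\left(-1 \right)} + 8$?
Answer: $\frac{85}{12} \approx 7.0833$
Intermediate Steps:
$B{\left(R \right)} = -1$ ($B{\left(R \right)} = -5 + \left(5 - 1\right) = -5 + 4 = -1$)
$G{\left(-12 \right)} B{\left(-1 \right)} + 8 = - \frac{11}{-12} \left(-1\right) + 8 = \left(-11\right) \left(- \frac{1}{12}\right) \left(-1\right) + 8 = \frac{11}{12} \left(-1\right) + 8 = - \frac{11}{12} + 8 = \frac{85}{12}$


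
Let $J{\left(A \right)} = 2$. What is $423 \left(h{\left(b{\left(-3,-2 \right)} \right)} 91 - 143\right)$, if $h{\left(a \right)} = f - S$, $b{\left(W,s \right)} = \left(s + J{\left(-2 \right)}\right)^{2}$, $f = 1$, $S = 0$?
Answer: $-21996$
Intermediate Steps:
$b{\left(W,s \right)} = \left(2 + s\right)^{2}$ ($b{\left(W,s \right)} = \left(s + 2\right)^{2} = \left(2 + s\right)^{2}$)
$h{\left(a \right)} = 1$ ($h{\left(a \right)} = 1 - 0 = 1 + 0 = 1$)
$423 \left(h{\left(b{\left(-3,-2 \right)} \right)} 91 - 143\right) = 423 \left(1 \cdot 91 - 143\right) = 423 \left(91 - 143\right) = 423 \left(-52\right) = -21996$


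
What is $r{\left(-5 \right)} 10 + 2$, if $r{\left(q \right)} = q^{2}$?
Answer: $252$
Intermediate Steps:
$r{\left(-5 \right)} 10 + 2 = \left(-5\right)^{2} \cdot 10 + 2 = 25 \cdot 10 + 2 = 250 + 2 = 252$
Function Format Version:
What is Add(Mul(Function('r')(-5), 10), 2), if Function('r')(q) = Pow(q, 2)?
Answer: 252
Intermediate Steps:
Add(Mul(Function('r')(-5), 10), 2) = Add(Mul(Pow(-5, 2), 10), 2) = Add(Mul(25, 10), 2) = Add(250, 2) = 252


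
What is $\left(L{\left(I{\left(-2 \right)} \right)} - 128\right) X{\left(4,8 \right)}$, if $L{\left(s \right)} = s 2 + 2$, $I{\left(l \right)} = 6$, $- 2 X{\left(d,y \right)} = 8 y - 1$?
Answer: $3591$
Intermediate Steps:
$X{\left(d,y \right)} = \frac{1}{2} - 4 y$ ($X{\left(d,y \right)} = - \frac{8 y - 1}{2} = - \frac{-1 + 8 y}{2} = \frac{1}{2} - 4 y$)
$L{\left(s \right)} = 2 + 2 s$ ($L{\left(s \right)} = 2 s + 2 = 2 + 2 s$)
$\left(L{\left(I{\left(-2 \right)} \right)} - 128\right) X{\left(4,8 \right)} = \left(\left(2 + 2 \cdot 6\right) - 128\right) \left(\frac{1}{2} - 32\right) = \left(\left(2 + 12\right) - 128\right) \left(\frac{1}{2} - 32\right) = \left(14 - 128\right) \left(- \frac{63}{2}\right) = \left(-114\right) \left(- \frac{63}{2}\right) = 3591$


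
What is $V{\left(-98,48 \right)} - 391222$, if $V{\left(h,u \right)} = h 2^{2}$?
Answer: $-391614$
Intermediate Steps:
$V{\left(h,u \right)} = 4 h$ ($V{\left(h,u \right)} = h 4 = 4 h$)
$V{\left(-98,48 \right)} - 391222 = 4 \left(-98\right) - 391222 = -392 - 391222 = -391614$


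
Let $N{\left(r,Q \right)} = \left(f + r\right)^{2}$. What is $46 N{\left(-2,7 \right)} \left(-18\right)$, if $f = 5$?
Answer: $-7452$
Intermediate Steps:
$N{\left(r,Q \right)} = \left(5 + r\right)^{2}$
$46 N{\left(-2,7 \right)} \left(-18\right) = 46 \left(5 - 2\right)^{2} \left(-18\right) = 46 \cdot 3^{2} \left(-18\right) = 46 \cdot 9 \left(-18\right) = 414 \left(-18\right) = -7452$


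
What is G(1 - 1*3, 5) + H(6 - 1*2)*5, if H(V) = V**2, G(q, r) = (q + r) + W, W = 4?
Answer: 87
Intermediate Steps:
G(q, r) = 4 + q + r (G(q, r) = (q + r) + 4 = 4 + q + r)
G(1 - 1*3, 5) + H(6 - 1*2)*5 = (4 + (1 - 1*3) + 5) + (6 - 1*2)**2*5 = (4 + (1 - 3) + 5) + (6 - 2)**2*5 = (4 - 2 + 5) + 4**2*5 = 7 + 16*5 = 7 + 80 = 87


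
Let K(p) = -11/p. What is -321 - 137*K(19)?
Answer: -4592/19 ≈ -241.68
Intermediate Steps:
-321 - 137*K(19) = -321 - (-1507)/19 = -321 - 137*(-11/19) = -321 + 1507/19 = -4592/19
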